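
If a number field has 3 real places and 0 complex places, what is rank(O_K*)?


By Dirichlet's unit theorem:
rank = r1 + r2 - 1
= 3 + 0 - 1
= 2

2


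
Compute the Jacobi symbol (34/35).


Compute (34/35) via quadratic reciprocity:
  pull out 2: (2/35) = -1  (since 35 mod 8 = 3)
  reciprocity: (17/35) -> +(35/17)
  reduce: (1/17)
  (1/17) = 1
Product of signs = -1

-1


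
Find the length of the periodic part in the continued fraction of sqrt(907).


Run the CF algorithm for sqrt(907).
a_0 = floor(sqrt(907)) = 30; set m_0=0, q_0=1.
Recurrence: m' = q*a - m,  q' = (d - m'^2)/q,  a' = floor((a_0 + m')/q').
  step 1: m=30, q=7, a=8
  step 2: m=26, q=33, a=1
  step 3: m=7, q=26, a=1
  step 4: m=19, q=21, a=2
  step 5: m=23, q=18, a=2
  step 6: m=13, q=41, a=1
  step 7: m=28, q=3, a=19
  step 8: m=29, q=22, a=2
  step 9: m=15, q=31, a=1
  step 10: m=16, q=21, a=2
  step 11: m=26, q=11, a=5
  step 12: m=29, q=6, a=9
  step 13: m=25, q=47, a=1
  step 14: m=22, q=9, a=5
  step 15: m=23, q=42, a=1
  step 16: m=19, q=13, a=3
  step 17: m=20, q=39, a=1
  step 18: m=19, q=14, a=3
  step 19: m=23, q=27, a=1
  step 20: m=4, q=33, a=1
  step 21: m=29, q=2, a=29
  step 22: m=29, q=33, a=1
  step 23: m=4, q=27, a=1
  step 24: m=23, q=14, a=3
  step 25: m=19, q=39, a=1
  step 26: m=20, q=13, a=3
  step 27: m=19, q=42, a=1
  step 28: m=23, q=9, a=5
  step 29: m=22, q=47, a=1
  step 30: m=25, q=6, a=9
  step 31: m=29, q=11, a=5
  step 32: m=26, q=21, a=2
  step 33: m=16, q=31, a=1
  step 34: m=15, q=22, a=2
  step 35: m=29, q=3, a=19
  step 36: m=28, q=41, a=1
  step 37: m=13, q=18, a=2
  step 38: m=23, q=21, a=2
  step 39: m=19, q=26, a=1
  step 40: m=7, q=33, a=1
  step 41: m=26, q=7, a=8
  step 42: m=30, q=1, a=60
a_42 = 2*a_0 = 60, so the period closes here.
sqrt(907) = [30; 8, 1, 1, 2, 2, 1, 19, 2, 1, 2, 5, 9, 1, 5, 1, 3, 1, 3, 1, 1, 29, 1, 1, 3, 1, 3, 1, 5, 1, 9, 5, 2, 1, 2, 19, 1, 2, 2, 1, 1, 8, 60]
Period length = 42

42


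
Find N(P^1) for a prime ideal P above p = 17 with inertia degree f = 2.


N(P^a) = p^(a*f)
= 17^(1*2)
= 17^2
= 289

289


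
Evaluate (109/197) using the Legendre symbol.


p = 197 is prime, so compute (109/197) with the reciprocity algorithm (Jacobi-symbol steps: pull out 2s via (2/n), flip via reciprocity, reduce):
  reciprocity: (109/197) -> +(197/109)
  reduce: (88/109)
  pull out 2: (2/109) = -1  (since 109 mod 8 = 5)
  pull out 2: (2/109) = -1  (since 109 mod 8 = 5)
  pull out 2: (2/109) = -1  (since 109 mod 8 = 5)
  reciprocity: (11/109) -> +(109/11)
  reduce: (10/11)
  pull out 2: (2/11) = -1  (since 11 mod 8 = 3)
  reciprocity: (5/11) -> +(11/5)
  reduce: (1/5)
  (1/5) = 1
Product of signs = 1
(109/197) = 1

1


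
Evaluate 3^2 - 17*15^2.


x^2 - d*y^2
= 3^2 - 17*15^2
= 9 - 3825
= -3816

-3816


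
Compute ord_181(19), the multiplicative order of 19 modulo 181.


We want ord_181(19), the smallest k >= 1 with 19^k = 1 mod 181.
n = 181 = 181, phi(181) = 180; the order divides phi(n).
Divisors of 180: 1, 2, 3, 4, 5, 6, 9, 10, 12, 15, 18, 20, 30, 36, 45, 60, 90, 180
Repeated squaring mod 181: 19^1 = 19, 19^2 = 180, 19^4 = 1, 19^8 = 1, 19^16 = 1, 19^32 = 1, 19^64 = 1, 19^128 = 1
Test divisors in increasing order:
  k=1: 19^1 = 19 mod 181
  k=2: 19^2 = 180 mod 181
  k=3: 19^3 = 180 * 19 = 162 mod 181
  k=4: 19^4 = 1 mod 181  <- first divisor giving 1
Order = 4

4


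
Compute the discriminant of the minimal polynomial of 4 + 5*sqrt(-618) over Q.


The element 4 + 5*sqrt(-618) has minimal polynomial:
x^2 - 8*x + 15466
Discriminant = (-8)^2 - 4*(15466)
= 64 - 61864
= -61800

-61800


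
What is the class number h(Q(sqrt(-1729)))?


K = Q(sqrt(-1729)). d mod 4 = 3, so D = disc(K) = 4d = -6916
h(K) equals the number of primitive reduced positive-definite forms (a, b, c) = a*x^2 + b*x*y + c*y^2 with b^2 - 4ac = D,
where reduced means |b| <= a <= c, with b >= 0 whenever |b| = a or a = c, and primitive means gcd(a, b, c) = 1.
Reduced forces 3a^2 <= |D| = 6916, so 1 <= a <= 48; b must have the parity of D, and c = (b^2 - D)/(4a) must be an integer >= a.
Enumerate a = 1..48, b in [-a, a]:
  a=1: (1, 0, 1729)  [1]
  a=2: (2, 2, 865)  [1]
  a=3..4: none
  a=5: (5, -2, 346), (5, 2, 346)  [2]
  a=6: none
  a=7: (7, 0, 247)  [1]
  a=8..9: none
  a=10: (10, -2, 173), (10, 2, 173)  [2]
  a=11: (11, -6, 158), (11, 6, 158)  [2]
  a=12: none
  a=13: (13, 0, 133)  [1]
  a=14: (14, 14, 127)  [1]
  a=15..18: none
  a=19: (19, 0, 91)  [1]
  a=20..21: none
  a=22: (22, -6, 79), (22, 6, 79)  [2]
  a=23..24: none
  a=25: (25, -22, 74), (25, 22, 74)  [2]
  a=26: (26, 26, 73)  [1]
  a=27..30: none
  a=31: (31, -20, 59), (31, 20, 59)  [2]
  a=32..34: none
  a=35: (35, -28, 55), (35, 28, 55)  [2]
  a=36: none
  a=37: (37, -22, 50), (37, 22, 50)  [2]
  a=38: (38, 38, 55)  [1]
  a=39..48: none
Total reduced forms: 1 + 1 + 2 + 1 + 2 + 2 + 1 + 1 + 1 + 2 + 2 + 1 + 2 + 2 + 2 + 1 = 24
h = 24

24


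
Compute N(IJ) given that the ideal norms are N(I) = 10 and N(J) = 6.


N(IJ) = N(I) * N(J)
= 10 * 6
= 60

60


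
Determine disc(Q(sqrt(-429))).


For K = Q(sqrt(d)) with d squarefree: disc(K) = d if d = 1 mod 4, and disc(K) = 4d if d = 2 or 3 mod 4.
Here d = -429, and d mod 4 = 3.
d = 3 mod 4, not 1 (O_K = Z[sqrt(d)]), so disc(K) = 4d = 4 * (-429) = -1716

-1716


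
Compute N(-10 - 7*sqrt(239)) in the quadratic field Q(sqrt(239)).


N(a + b*sqrt(d)) = a^2 - d*b^2
= (-10)^2 - (239)*(-7)^2
= 100 - 11711
= -11611

-11611


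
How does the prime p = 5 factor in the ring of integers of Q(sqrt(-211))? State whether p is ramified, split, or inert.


K = Q(sqrt(-211)). Since d mod 4 = 1, disc(K) = -211.
Check p | disc: -211 mod 5 = 4.
p does not divide disc. Compute Legendre symbol (d/p):
4^((5-1)/2) mod 5 = 1
(d/p) = 1, so p splits: (p) = P*P' with e=1, f=1, g=2.
Therefore p is split.

split


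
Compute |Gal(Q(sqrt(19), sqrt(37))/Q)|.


The 2 square roots of distinct primes are multiplicatively independent over Q,
so [K:Q] = 2^2 and Gal(K/Q) is isomorphic to (Z/2Z)^2.
|Gal| = 2^2 = 4

4


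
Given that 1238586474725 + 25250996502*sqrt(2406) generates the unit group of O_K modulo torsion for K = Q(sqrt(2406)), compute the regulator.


epsilon = 1238586474725 + 25250996502*sqrt(2406)
= 2.4772e+12
R = ln(2.4772e+12)
= 28.5381

28.5381


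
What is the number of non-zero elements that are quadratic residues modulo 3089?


For prime p, the number of non-zero quadratic residues is (p-1)/2.
= (3089-1)/2
= 1544

1544


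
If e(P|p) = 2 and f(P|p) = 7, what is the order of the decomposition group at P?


|D_P| = e * f
= 2 * 7
= 14

14


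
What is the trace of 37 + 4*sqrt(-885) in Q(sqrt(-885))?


Tr(a + b*sqrt(d)) = (a + b*sqrt(d)) + (a - b*sqrt(d)) = 2a
= 2 * (37)
= 74

74


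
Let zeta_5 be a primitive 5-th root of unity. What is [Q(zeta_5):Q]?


The degree equals Euler's totient phi(5).
5 = 5
phi(5) = 4

4


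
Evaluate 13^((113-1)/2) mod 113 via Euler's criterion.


p = 113 is prime and the exponent is (p-1)/2 = 56, so by Euler's criterion 13^56 = (13/113) = +1 or -1 mod 113.
Compute by square-and-multiply:
  56 = 32 + 16 + 8 (binary 111000)
  Repeated squaring mod 113: 13^1 = 13, 13^2 = 56, 13^4 = 85, 13^8 = 106, 13^16 = 49, 13^32 = 28
  13^56 = 13^32 * 13^16 * 13^8 = 28 * 49 * 106 mod 113
    28 * 49 = 1372 = 16 mod 113
    16 * 106 = 1696 = 1 mod 113
  13^56 = 1 mod 113
Result 1: 13 is a quadratic residue mod 113.
13^56 mod 113 = 1

1


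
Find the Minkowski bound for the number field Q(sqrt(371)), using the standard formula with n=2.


d = 371, d mod 4 = 3, so disc(K) = 4d = 1484; |disc(K)| = 1484
Real quadratic field, so n = 2, s = r2 = 0, r1 = 2
M = (n!/n^n) * (4/pi)^s * sqrt(|disc(K)|) = (2!/2^2) * (4/pi)^0 * sqrt(1484)
= 0.5 * 1.000000 * 38.522721
= 19.2614

19.2614


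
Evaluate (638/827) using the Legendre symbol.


p = 827 is prime, so compute (638/827) with the reciprocity algorithm (Jacobi-symbol steps: pull out 2s via (2/n), flip via reciprocity, reduce):
  pull out 2: (2/827) = -1  (since 827 mod 8 = 3)
  reciprocity: (319/827) -> -(827/319)
  reduce: (189/319)
  reciprocity: (189/319) -> +(319/189)
  reduce: (130/189)
  pull out 2: (2/189) = -1  (since 189 mod 8 = 5)
  reciprocity: (65/189) -> +(189/65)
  reduce: (59/65)
  reciprocity: (59/65) -> +(65/59)
  reduce: (6/59)
  pull out 2: (2/59) = -1  (since 59 mod 8 = 3)
  reciprocity: (3/59) -> -(59/3)
  reduce: (2/3)
  pull out 2: (2/3) = -1  (since 3 mod 8 = 3)
  (1/3) = 1
Product of signs = 1
(638/827) = 1

1


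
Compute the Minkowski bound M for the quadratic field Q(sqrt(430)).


d = 430, d mod 4 = 2, so disc(K) = 4d = 1720; |disc(K)| = 1720
Real quadratic field, so n = 2, s = r2 = 0, r1 = 2
M = (n!/n^n) * (4/pi)^s * sqrt(|disc(K)|) = (2!/2^2) * (4/pi)^0 * sqrt(1720)
= 0.5 * 1.000000 * 41.472883
= 20.7364

20.7364


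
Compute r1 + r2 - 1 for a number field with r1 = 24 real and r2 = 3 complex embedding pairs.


By Dirichlet's unit theorem:
rank = r1 + r2 - 1
= 24 + 3 - 1
= 26

26


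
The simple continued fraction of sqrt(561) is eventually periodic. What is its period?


Run the CF algorithm for sqrt(561).
a_0 = floor(sqrt(561)) = 23; set m_0=0, q_0=1.
Recurrence: m' = q*a - m,  q' = (d - m'^2)/q,  a' = floor((a_0 + m')/q').
  step 1: m=23, q=32, a=1
  step 2: m=9, q=15, a=2
  step 3: m=21, q=8, a=5
  step 4: m=19, q=25, a=1
  step 5: m=6, q=21, a=1
  step 6: m=15, q=16, a=2
  step 7: m=17, q=17, a=2
  step 8: m=17, q=16, a=2
  step 9: m=15, q=21, a=1
  step 10: m=6, q=25, a=1
  step 11: m=19, q=8, a=5
  step 12: m=21, q=15, a=2
  step 13: m=9, q=32, a=1
  step 14: m=23, q=1, a=46
a_14 = 2*a_0 = 46, so the period closes here.
sqrt(561) = [23; 1, 2, 5, 1, 1, 2, 2, 2, 1, 1, 5, 2, 1, 46]
Period length = 14

14


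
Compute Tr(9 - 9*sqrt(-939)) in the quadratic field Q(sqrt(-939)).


Tr(a + b*sqrt(d)) = (a + b*sqrt(d)) + (a - b*sqrt(d)) = 2a
= 2 * (9)
= 18

18


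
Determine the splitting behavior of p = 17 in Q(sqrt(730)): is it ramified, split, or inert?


K = Q(sqrt(730)). Since d mod 4 = 2, disc(K) = 2920.
Check p | disc: 2920 mod 17 = 13.
p does not divide disc. Compute Legendre symbol (d/p):
16^((17-1)/2) mod 17 = 1
(d/p) = 1, so p splits: (p) = P*P' with e=1, f=1, g=2.
Therefore p is split.

split


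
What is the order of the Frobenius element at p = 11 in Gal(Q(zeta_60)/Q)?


The Frobenius at p in Gal(Q(zeta_n)/Q) = (Z/nZ)* is the class of p, so its order is ord_60(11), the smallest k >= 1 with 11^k = 1 mod 60.
n = 60 = 2^2 * 3 * 5, phi(60) = 16; the order divides phi(n).
Divisors of 16: 1, 2, 4, 8, 16
Repeated squaring mod 60: 11^1 = 11, 11^2 = 1, 11^4 = 1, 11^8 = 1, 11^16 = 1
Test divisors in increasing order:
  k=1: 11^1 = 11 mod 60
  k=2: 11^2 = 1 mod 60  <- first divisor giving 1
Order = 2

2


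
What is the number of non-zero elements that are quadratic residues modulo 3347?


For prime p, the number of non-zero quadratic residues is (p-1)/2.
= (3347-1)/2
= 1673

1673


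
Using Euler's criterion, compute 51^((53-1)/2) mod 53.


p = 53 is prime and the exponent is (p-1)/2 = 26, so by Euler's criterion 51^26 = (51/53) = +1 or -1 mod 53.
Compute by square-and-multiply:
  26 = 16 + 8 + 2 (binary 11010)
  Repeated squaring mod 53: 51^1 = 51, 51^2 = 4, 51^4 = 16, 51^8 = 44, 51^16 = 28
  51^26 = 51^16 * 51^8 * 51^2 = 28 * 44 * 4 mod 53
    28 * 44 = 1232 = 13 mod 53
    13 * 4 = 52 = 52 mod 53
  51^26 = 52 mod 53
Result 52 = p - 1 = -1 mod 53: 51 is a quadratic non-residue mod 53. As a residue in [0, p-1] the value is 52.
51^26 mod 53 = 52

52


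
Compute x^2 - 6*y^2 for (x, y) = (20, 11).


x^2 - d*y^2
= 20^2 - 6*11^2
= 400 - 726
= -326

-326


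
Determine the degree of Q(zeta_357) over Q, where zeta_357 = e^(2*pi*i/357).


The degree equals Euler's totient phi(357).
357 = 3 * 7 * 17
phi(357) = 192

192


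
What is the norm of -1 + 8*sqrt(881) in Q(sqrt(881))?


N(a + b*sqrt(d)) = a^2 - d*b^2
= (-1)^2 - (881)*(8)^2
= 1 - 56384
= -56383

-56383


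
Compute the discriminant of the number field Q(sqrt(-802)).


For K = Q(sqrt(d)) with d squarefree: disc(K) = d if d = 1 mod 4, and disc(K) = 4d if d = 2 or 3 mod 4.
Here d = -802, and d mod 4 = 2.
d = 2 mod 4, not 1 (O_K = Z[sqrt(d)]), so disc(K) = 4d = 4 * (-802) = -3208

-3208


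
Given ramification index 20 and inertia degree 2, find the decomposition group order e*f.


|D_P| = e * f
= 20 * 2
= 40

40


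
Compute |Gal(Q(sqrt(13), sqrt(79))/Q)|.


The 2 square roots of distinct primes are multiplicatively independent over Q,
so [K:Q] = 2^2 and Gal(K/Q) is isomorphic to (Z/2Z)^2.
|Gal| = 2^2 = 4

4


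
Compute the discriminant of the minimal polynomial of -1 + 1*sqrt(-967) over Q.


The element -1 + 1*sqrt(-967) has minimal polynomial:
x^2 + 2*x + 968
Discriminant = (2)^2 - 4*(968)
= 4 - 3872
= -3868

-3868


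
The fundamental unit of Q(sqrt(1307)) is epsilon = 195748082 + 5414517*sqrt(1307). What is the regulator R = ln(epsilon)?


epsilon = 195748082 + 5414517*sqrt(1307)
= 3.9150e+08
R = ln(3.9150e+08)
= 19.7855

19.7855


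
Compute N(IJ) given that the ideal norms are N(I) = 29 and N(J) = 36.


N(IJ) = N(I) * N(J)
= 29 * 36
= 1044

1044


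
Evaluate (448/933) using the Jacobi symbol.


Compute (448/933) via quadratic reciprocity:
  pull out 2: (2/933) = -1  (since 933 mod 8 = 5)
  pull out 2: (2/933) = -1  (since 933 mod 8 = 5)
  pull out 2: (2/933) = -1  (since 933 mod 8 = 5)
  pull out 2: (2/933) = -1  (since 933 mod 8 = 5)
  pull out 2: (2/933) = -1  (since 933 mod 8 = 5)
  pull out 2: (2/933) = -1  (since 933 mod 8 = 5)
  reciprocity: (7/933) -> +(933/7)
  reduce: (2/7)
  pull out 2: (2/7) = +1  (since 7 mod 8 = 7)
  (1/7) = 1
Product of signs = 1

1


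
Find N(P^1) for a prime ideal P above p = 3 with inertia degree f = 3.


N(P^a) = p^(a*f)
= 3^(1*3)
= 3^3
= 27

27


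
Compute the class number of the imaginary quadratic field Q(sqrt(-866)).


K = Q(sqrt(-866)). d mod 4 = 2, so D = disc(K) = 4d = -3464
h(K) equals the number of primitive reduced positive-definite forms (a, b, c) = a*x^2 + b*x*y + c*y^2 with b^2 - 4ac = D,
where reduced means |b| <= a <= c, with b >= 0 whenever |b| = a or a = c, and primitive means gcd(a, b, c) = 1.
Reduced forces 3a^2 <= |D| = 3464, so 1 <= a <= 33; b must have the parity of D, and c = (b^2 - D)/(4a) must be an integer >= a.
Enumerate a = 1..33, b in [-a, a]:
  a=1: (1, 0, 866)  [1]
  a=2: (2, 0, 433)  [1]
  a=3: (3, -2, 289), (3, 2, 289)  [2]
  a=4: none
  a=5: (5, -4, 174), (5, 4, 174)  [2]
  a=6: (6, -4, 145), (6, 4, 145)  [2]
  a=7: (7, -6, 125), (7, 6, 125)  [2]
  a=8: none
  a=9: (9, -8, 98), (9, 8, 98)  [2]
  a=10: (10, -4, 87), (10, 4, 87)  [2]
  a=11: (11, -10, 81), (11, 10, 81)  [2]
  a=12..13: none
  a=14: (14, -8, 63), (14, 8, 63)  [2]
  a=15: (15, -14, 61), (15, -4, 58), (15, 4, 58), (15, 14, 61)  [4]
  a=16: none
  a=17: (17, -2, 51), (17, 2, 51)  [2]
  a=18: (18, -8, 49), (18, 8, 49)  [2]
  a=19..20: none
  a=21: (21, -20, 46), (21, -8, 42), (21, 8, 42), (21, 20, 46)  [4]
  a=22: (22, -12, 41), (22, 12, 41)  [2]
  a=23: (23, -20, 42), (23, 20, 42)  [2]
  a=24: none
  a=25: (25, -6, 35), (25, 6, 35)  [2]
  a=26: none
  a=27: (27, -10, 33), (27, 10, 33)  [2]
  a=28: none
  a=29: (29, -4, 30), (29, 4, 30)  [2]
  a=30: (30, -16, 31), (30, 16, 31)  [2]
  a=31..32: none
  a=33: (33, -32, 34), (33, 32, 34)  [2]
Total reduced forms: 1 + 1 + 2 + 2 + 2 + 2 + 2 + 2 + 2 + 2 + 4 + 2 + 2 + 4 + 2 + 2 + 2 + 2 + 2 + 2 + 2 = 44
h = 44

44


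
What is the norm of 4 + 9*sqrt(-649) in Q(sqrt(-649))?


N(a + b*sqrt(d)) = a^2 - d*b^2
= (4)^2 - (-649)*(9)^2
= 16 + 52569
= 52585

52585


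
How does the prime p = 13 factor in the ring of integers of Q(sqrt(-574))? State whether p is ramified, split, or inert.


K = Q(sqrt(-574)). Since d mod 4 = 2, disc(K) = -2296.
Check p | disc: -2296 mod 13 = 5.
p does not divide disc. Compute Legendre symbol (d/p):
11^((13-1)/2) mod 13 = -1
(d/p) = -1, so p is inert: (p) stays prime with e=1, f=2, g=1.
Therefore p is inert.

inert


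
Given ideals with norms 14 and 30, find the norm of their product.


N(IJ) = N(I) * N(J)
= 14 * 30
= 420

420


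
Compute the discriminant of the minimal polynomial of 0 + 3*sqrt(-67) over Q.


The element 0 + 3*sqrt(-67) has minimal polynomial:
x^2 + 0*x + 603
Discriminant = (0)^2 - 4*(603)
= 0 - 2412
= -2412

-2412


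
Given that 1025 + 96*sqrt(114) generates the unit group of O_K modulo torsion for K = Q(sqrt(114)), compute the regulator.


epsilon = 1025 + 96*sqrt(114)
= 2049.9995
R = ln(2049.9995)
= 7.6256

7.6256


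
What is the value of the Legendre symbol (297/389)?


p = 389 is prime, so compute (297/389) with the reciprocity algorithm (Jacobi-symbol steps: pull out 2s via (2/n), flip via reciprocity, reduce):
  reciprocity: (297/389) -> +(389/297)
  reduce: (92/297)
  pull out 2: (2/297) = +1  (since 297 mod 8 = 1)
  pull out 2: (2/297) = +1  (since 297 mod 8 = 1)
  reciprocity: (23/297) -> +(297/23)
  reduce: (21/23)
  reciprocity: (21/23) -> +(23/21)
  reduce: (2/21)
  pull out 2: (2/21) = -1  (since 21 mod 8 = 5)
  (1/21) = 1
Product of signs = -1
(297/389) = -1

-1


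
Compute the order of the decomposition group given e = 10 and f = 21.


|D_P| = e * f
= 10 * 21
= 210

210


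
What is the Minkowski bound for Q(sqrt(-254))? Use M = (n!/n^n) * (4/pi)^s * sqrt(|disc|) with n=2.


d = -254, d mod 4 = 2, so disc(K) = 4d = -1016; |disc(K)| = 1016
Imaginary quadratic field, so n = 2, s = r2 = 1, r1 = 0
M = (n!/n^n) * (4/pi)^s * sqrt(|disc(K)|) = (2!/2^2) * (4/pi)^1 * sqrt(1016)
= 0.5 * 1.273240 * 31.874755
= 20.2921

20.2921


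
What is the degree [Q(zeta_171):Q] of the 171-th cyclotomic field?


The degree equals Euler's totient phi(171).
171 = 3^2 * 19
phi(171) = 108

108


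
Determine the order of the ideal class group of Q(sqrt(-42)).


K = Q(sqrt(-42)). d mod 4 = 2, so D = disc(K) = 4d = -168
h(K) equals the number of primitive reduced positive-definite forms (a, b, c) = a*x^2 + b*x*y + c*y^2 with b^2 - 4ac = D,
where reduced means |b| <= a <= c, with b >= 0 whenever |b| = a or a = c, and primitive means gcd(a, b, c) = 1.
Reduced forces 3a^2 <= |D| = 168, so 1 <= a <= 7; b must have the parity of D, and c = (b^2 - D)/(4a) must be an integer >= a.
Enumerate a = 1..7, b in [-a, a]:
  a=1: (1, 0, 42)  [1]
  a=2: (2, 0, 21)  [1]
  a=3: (3, 0, 14)  [1]
  a=4..5: none
  a=6: (6, 0, 7)  [1]
  a=7: none
Total reduced forms: 1 + 1 + 1 + 1 = 4
h = 4

4


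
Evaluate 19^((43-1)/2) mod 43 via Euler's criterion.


p = 43 is prime and the exponent is (p-1)/2 = 21, so by Euler's criterion 19^21 = (19/43) = +1 or -1 mod 43.
Compute by square-and-multiply:
  21 = 16 + 4 + 1 (binary 10101)
  Repeated squaring mod 43: 19^1 = 19, 19^2 = 17, 19^4 = 31, 19^8 = 15, 19^16 = 10
  19^21 = 19^16 * 19^4 * 19^1 = 10 * 31 * 19 mod 43
    10 * 31 = 310 = 9 mod 43
    9 * 19 = 171 = 42 mod 43
  19^21 = 42 mod 43
Result 42 = p - 1 = -1 mod 43: 19 is a quadratic non-residue mod 43. As a residue in [0, p-1] the value is 42.
19^21 mod 43 = 42

42


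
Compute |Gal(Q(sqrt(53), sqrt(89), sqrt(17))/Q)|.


The 3 square roots of distinct primes are multiplicatively independent over Q,
so [K:Q] = 2^3 and Gal(K/Q) is isomorphic to (Z/2Z)^3.
|Gal| = 2^3 = 8

8


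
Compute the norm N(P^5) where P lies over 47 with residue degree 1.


N(P^a) = p^(a*f)
= 47^(5*1)
= 47^5
= 229345007

229345007


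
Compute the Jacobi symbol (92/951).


Compute (92/951) via quadratic reciprocity:
  pull out 2: (2/951) = +1  (since 951 mod 8 = 7)
  pull out 2: (2/951) = +1  (since 951 mod 8 = 7)
  reciprocity: (23/951) -> -(951/23)
  reduce: (8/23)
  pull out 2: (2/23) = +1  (since 23 mod 8 = 7)
  pull out 2: (2/23) = +1  (since 23 mod 8 = 7)
  pull out 2: (2/23) = +1  (since 23 mod 8 = 7)
  (1/23) = 1
Product of signs = -1

-1


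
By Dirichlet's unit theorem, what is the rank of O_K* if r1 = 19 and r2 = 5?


By Dirichlet's unit theorem:
rank = r1 + r2 - 1
= 19 + 5 - 1
= 23

23


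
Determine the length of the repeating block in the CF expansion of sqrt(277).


Run the CF algorithm for sqrt(277).
a_0 = floor(sqrt(277)) = 16; set m_0=0, q_0=1.
Recurrence: m' = q*a - m,  q' = (d - m'^2)/q,  a' = floor((a_0 + m')/q').
  step 1: m=16, q=21, a=1
  step 2: m=5, q=12, a=1
  step 3: m=7, q=19, a=1
  step 4: m=12, q=7, a=4
  step 5: m=16, q=3, a=10
  step 6: m=14, q=27, a=1
  step 7: m=13, q=4, a=7
  step 8: m=15, q=13, a=2
  step 9: m=11, q=12, a=2
  step 10: m=13, q=9, a=3
  step 11: m=14, q=9, a=3
  step 12: m=13, q=12, a=2
  step 13: m=11, q=13, a=2
  step 14: m=15, q=4, a=7
  step 15: m=13, q=27, a=1
  step 16: m=14, q=3, a=10
  step 17: m=16, q=7, a=4
  step 18: m=12, q=19, a=1
  step 19: m=7, q=12, a=1
  step 20: m=5, q=21, a=1
  step 21: m=16, q=1, a=32
a_21 = 2*a_0 = 32, so the period closes here.
sqrt(277) = [16; 1, 1, 1, 4, 10, 1, 7, 2, 2, 3, 3, 2, 2, 7, 1, 10, 4, 1, 1, 1, 32]
Period length = 21

21


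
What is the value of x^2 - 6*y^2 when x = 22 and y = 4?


x^2 - d*y^2
= 22^2 - 6*4^2
= 484 - 96
= 388

388


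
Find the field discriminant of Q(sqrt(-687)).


For K = Q(sqrt(d)) with d squarefree: disc(K) = d if d = 1 mod 4, and disc(K) = 4d if d = 2 or 3 mod 4.
Here d = -687, and d mod 4 = 1.
d = 1 mod 4 (O_K = Z[(1+sqrt(d))/2]), so disc(K) = d = -687

-687


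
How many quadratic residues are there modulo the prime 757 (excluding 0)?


For prime p, the number of non-zero quadratic residues is (p-1)/2.
= (757-1)/2
= 378

378


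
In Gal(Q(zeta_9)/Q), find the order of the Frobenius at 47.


The Frobenius at p in Gal(Q(zeta_n)/Q) = (Z/nZ)* is the class of p, so its order is ord_9(47), the smallest k >= 1 with 47^k = 1 mod 9.
n = 9 = 3^2, phi(9) = 6; the order divides phi(n).
Divisors of 6: 1, 2, 3, 6
Repeated squaring mod 9: 47^1 = 2, 47^2 = 4, 47^4 = 7
Test divisors in increasing order:
  k=1: 47^1 = 2 mod 9
  k=2: 47^2 = 4 mod 9
  k=3: 47^3 = 4 * 2 = 8 mod 9
  k=6: 47^6 = 7 * 4 = 1 mod 9  <- first divisor giving 1
Order = 6

6


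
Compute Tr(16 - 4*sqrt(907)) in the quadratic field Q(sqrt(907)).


Tr(a + b*sqrt(d)) = (a + b*sqrt(d)) + (a - b*sqrt(d)) = 2a
= 2 * (16)
= 32

32


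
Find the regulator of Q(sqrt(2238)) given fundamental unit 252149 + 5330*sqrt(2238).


epsilon = 252149 + 5330*sqrt(2238)
= 504298.0000
R = ln(504298.0000)
= 13.1309

13.1309


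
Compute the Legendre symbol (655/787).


p = 787 is prime, so compute (655/787) with the reciprocity algorithm (Jacobi-symbol steps: pull out 2s via (2/n), flip via reciprocity, reduce):
  reciprocity: (655/787) -> -(787/655)
  reduce: (132/655)
  pull out 2: (2/655) = +1  (since 655 mod 8 = 7)
  pull out 2: (2/655) = +1  (since 655 mod 8 = 7)
  reciprocity: (33/655) -> +(655/33)
  reduce: (28/33)
  pull out 2: (2/33) = +1  (since 33 mod 8 = 1)
  pull out 2: (2/33) = +1  (since 33 mod 8 = 1)
  reciprocity: (7/33) -> +(33/7)
  reduce: (5/7)
  reciprocity: (5/7) -> +(7/5)
  reduce: (2/5)
  pull out 2: (2/5) = -1  (since 5 mod 8 = 5)
  (1/5) = 1
Product of signs = 1
(655/787) = 1

1


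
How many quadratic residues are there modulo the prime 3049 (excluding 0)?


For prime p, the number of non-zero quadratic residues is (p-1)/2.
= (3049-1)/2
= 1524

1524


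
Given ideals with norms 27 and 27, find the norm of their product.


N(IJ) = N(I) * N(J)
= 27 * 27
= 729

729


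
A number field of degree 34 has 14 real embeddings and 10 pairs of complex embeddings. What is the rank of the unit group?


By Dirichlet's unit theorem:
rank = r1 + r2 - 1
= 14 + 10 - 1
= 23

23


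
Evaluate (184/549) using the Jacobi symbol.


Compute (184/549) via quadratic reciprocity:
  pull out 2: (2/549) = -1  (since 549 mod 8 = 5)
  pull out 2: (2/549) = -1  (since 549 mod 8 = 5)
  pull out 2: (2/549) = -1  (since 549 mod 8 = 5)
  reciprocity: (23/549) -> +(549/23)
  reduce: (20/23)
  pull out 2: (2/23) = +1  (since 23 mod 8 = 7)
  pull out 2: (2/23) = +1  (since 23 mod 8 = 7)
  reciprocity: (5/23) -> +(23/5)
  reduce: (3/5)
  reciprocity: (3/5) -> +(5/3)
  reduce: (2/3)
  pull out 2: (2/3) = -1  (since 3 mod 8 = 3)
  (1/3) = 1
Product of signs = 1

1


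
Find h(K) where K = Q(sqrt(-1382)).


K = Q(sqrt(-1382)). d mod 4 = 2, so D = disc(K) = 4d = -5528
h(K) equals the number of primitive reduced positive-definite forms (a, b, c) = a*x^2 + b*x*y + c*y^2 with b^2 - 4ac = D,
where reduced means |b| <= a <= c, with b >= 0 whenever |b| = a or a = c, and primitive means gcd(a, b, c) = 1.
Reduced forces 3a^2 <= |D| = 5528, so 1 <= a <= 42; b must have the parity of D, and c = (b^2 - D)/(4a) must be an integer >= a.
Enumerate a = 1..42, b in [-a, a]:
  a=1: (1, 0, 1382)  [1]
  a=2: (2, 0, 691)  [1]
  a=3: (3, -2, 461), (3, 2, 461)  [2]
  a=4..5: none
  a=6: (6, -4, 231), (6, 4, 231)  [2]
  a=7: (7, -4, 198), (7, 4, 198)  [2]
  a=8: none
  a=9: (9, -4, 154), (9, 4, 154)  [2]
  a=10: none
  a=11: (11, -4, 126), (11, 4, 126)  [2]
  a=12: none
  a=13: (13, -6, 107), (13, 6, 107)  [2]
  a=14: (14, -4, 99), (14, 4, 99)  [2]
  a=15..17: none
  a=18: (18, -4, 77), (18, 4, 77)  [2]
  a=19: (19, -18, 77), (19, 18, 77)  [2]
  a=20: none
  a=21: (21, -10, 67), (21, -4, 66), (21, 4, 66), (21, 10, 67)  [4]
  a=22: (22, -4, 63), (22, 4, 63)  [2]
  a=23..25: none
  a=26: (26, -20, 57), (26, 20, 57)  [2]
  a=27: (27, -14, 53), (27, 14, 53)  [2]
  a=28..32: none
  a=33: (33, -26, 47), (33, -4, 42), (33, 4, 42), (33, 26, 47)  [4]
  a=34..37: none
  a=38: (38, -20, 39), (38, 20, 39)  [2]
  a=39: (39, -32, 42), (39, 32, 42)  [2]
  a=40..42: none
Total reduced forms: 1 + 1 + 2 + 2 + 2 + 2 + 2 + 2 + 2 + 2 + 2 + 4 + 2 + 2 + 2 + 4 + 2 + 2 = 38
h = 38

38


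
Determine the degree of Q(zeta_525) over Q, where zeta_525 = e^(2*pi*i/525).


The degree equals Euler's totient phi(525).
525 = 3 * 5^2 * 7
phi(525) = 240

240


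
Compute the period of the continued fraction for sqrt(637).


Run the CF algorithm for sqrt(637).
a_0 = floor(sqrt(637)) = 25; set m_0=0, q_0=1.
Recurrence: m' = q*a - m,  q' = (d - m'^2)/q,  a' = floor((a_0 + m')/q').
  step 1: m=25, q=12, a=4
  step 2: m=23, q=9, a=5
  step 3: m=22, q=17, a=2
  step 4: m=12, q=29, a=1
  step 5: m=17, q=12, a=3
  step 6: m=19, q=23, a=1
  step 7: m=4, q=27, a=1
  step 8: m=23, q=4, a=12
  step 9: m=25, q=3, a=16
  step 10: m=23, q=36, a=1
  step 11: m=13, q=13, a=2
  step 12: m=13, q=36, a=1
  step 13: m=23, q=3, a=16
  step 14: m=25, q=4, a=12
  step 15: m=23, q=27, a=1
  step 16: m=4, q=23, a=1
  step 17: m=19, q=12, a=3
  step 18: m=17, q=29, a=1
  step 19: m=12, q=17, a=2
  step 20: m=22, q=9, a=5
  step 21: m=23, q=12, a=4
  step 22: m=25, q=1, a=50
a_22 = 2*a_0 = 50, so the period closes here.
sqrt(637) = [25; 4, 5, 2, 1, 3, 1, 1, 12, 16, 1, 2, 1, 16, 12, 1, 1, 3, 1, 2, 5, 4, 50]
Period length = 22

22


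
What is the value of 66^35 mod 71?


p = 71 is prime and the exponent is (p-1)/2 = 35, so by Euler's criterion 66^35 = (66/71) = +1 or -1 mod 71.
Compute by square-and-multiply:
  35 = 32 + 2 + 1 (binary 100011)
  Repeated squaring mod 71: 66^1 = 66, 66^2 = 25, 66^4 = 57, 66^8 = 54, 66^16 = 5, 66^32 = 25
  66^35 = 66^32 * 66^2 * 66^1 = 25 * 25 * 66 mod 71
    25 * 25 = 625 = 57 mod 71
    57 * 66 = 3762 = 70 mod 71
  66^35 = 70 mod 71
Result 70 = p - 1 = -1 mod 71: 66 is a quadratic non-residue mod 71. As a residue in [0, p-1] the value is 70.
66^35 mod 71 = 70

70


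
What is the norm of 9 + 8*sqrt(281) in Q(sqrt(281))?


N(a + b*sqrt(d)) = a^2 - d*b^2
= (9)^2 - (281)*(8)^2
= 81 - 17984
= -17903

-17903


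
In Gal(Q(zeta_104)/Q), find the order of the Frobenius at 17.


The Frobenius at p in Gal(Q(zeta_n)/Q) = (Z/nZ)* is the class of p, so its order is ord_104(17), the smallest k >= 1 with 17^k = 1 mod 104.
n = 104 = 2^3 * 13, phi(104) = 48; the order divides phi(n).
Divisors of 48: 1, 2, 3, 4, 6, 8, 12, 16, 24, 48
Repeated squaring mod 104: 17^1 = 17, 17^2 = 81, 17^4 = 9, 17^8 = 81, 17^16 = 9, 17^32 = 81
Test divisors in increasing order:
  k=1: 17^1 = 17 mod 104
  k=2: 17^2 = 81 mod 104
  k=3: 17^3 = 81 * 17 = 25 mod 104
  k=4: 17^4 = 9 mod 104
  k=6: 17^6 = 9 * 81 = 1 mod 104  <- first divisor giving 1
Order = 6

6


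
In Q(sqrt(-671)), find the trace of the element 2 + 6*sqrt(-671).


Tr(a + b*sqrt(d)) = (a + b*sqrt(d)) + (a - b*sqrt(d)) = 2a
= 2 * (2)
= 4

4


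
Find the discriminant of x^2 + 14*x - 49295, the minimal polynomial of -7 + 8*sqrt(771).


The element -7 + 8*sqrt(771) has minimal polynomial:
x^2 + 14*x - 49295
Discriminant = (14)^2 - 4*(-49295)
= 196 + 197180
= 197376

197376


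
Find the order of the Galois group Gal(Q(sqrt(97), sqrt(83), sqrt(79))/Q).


The 3 square roots of distinct primes are multiplicatively independent over Q,
so [K:Q] = 2^3 and Gal(K/Q) is isomorphic to (Z/2Z)^3.
|Gal| = 2^3 = 8

8


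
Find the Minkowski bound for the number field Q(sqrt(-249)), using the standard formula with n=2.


d = -249, d mod 4 = 3, so disc(K) = 4d = -996; |disc(K)| = 996
Imaginary quadratic field, so n = 2, s = r2 = 1, r1 = 0
M = (n!/n^n) * (4/pi)^s * sqrt(|disc(K)|) = (2!/2^2) * (4/pi)^1 * sqrt(996)
= 0.5 * 1.273240 * 31.559468
= 20.0914

20.0914


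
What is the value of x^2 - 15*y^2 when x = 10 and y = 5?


x^2 - d*y^2
= 10^2 - 15*5^2
= 100 - 375
= -275

-275


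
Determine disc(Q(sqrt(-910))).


For K = Q(sqrt(d)) with d squarefree: disc(K) = d if d = 1 mod 4, and disc(K) = 4d if d = 2 or 3 mod 4.
Here d = -910, and d mod 4 = 2.
d = 2 mod 4, not 1 (O_K = Z[sqrt(d)]), so disc(K) = 4d = 4 * (-910) = -3640

-3640


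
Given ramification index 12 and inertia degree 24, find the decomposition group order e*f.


|D_P| = e * f
= 12 * 24
= 288

288


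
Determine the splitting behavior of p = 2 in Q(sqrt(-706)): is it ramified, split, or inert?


K = Q(sqrt(-706)). Since d mod 4 = 2, disc(K) = -2824.
Check p | disc: -2824 mod 2 = 0.
p divides disc, so p ramifies: (p) = P^2 with e=2, f=1, g=1.
Therefore p is ramified.

ramified


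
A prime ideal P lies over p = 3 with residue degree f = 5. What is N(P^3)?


N(P^a) = p^(a*f)
= 3^(3*5)
= 3^15
= 14348907

14348907


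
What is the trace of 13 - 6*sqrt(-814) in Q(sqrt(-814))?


Tr(a + b*sqrt(d)) = (a + b*sqrt(d)) + (a - b*sqrt(d)) = 2a
= 2 * (13)
= 26

26


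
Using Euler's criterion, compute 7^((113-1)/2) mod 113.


p = 113 is prime and the exponent is (p-1)/2 = 56, so by Euler's criterion 7^56 = (7/113) = +1 or -1 mod 113.
Compute by square-and-multiply:
  56 = 32 + 16 + 8 (binary 111000)
  Repeated squaring mod 113: 7^1 = 7, 7^2 = 49, 7^4 = 28, 7^8 = 106, 7^16 = 49, 7^32 = 28
  7^56 = 7^32 * 7^16 * 7^8 = 28 * 49 * 106 mod 113
    28 * 49 = 1372 = 16 mod 113
    16 * 106 = 1696 = 1 mod 113
  7^56 = 1 mod 113
Result 1: 7 is a quadratic residue mod 113.
7^56 mod 113 = 1

1


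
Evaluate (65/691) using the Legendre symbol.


p = 691 is prime, so compute (65/691) with the reciprocity algorithm (Jacobi-symbol steps: pull out 2s via (2/n), flip via reciprocity, reduce):
  reciprocity: (65/691) -> +(691/65)
  reduce: (41/65)
  reciprocity: (41/65) -> +(65/41)
  reduce: (24/41)
  pull out 2: (2/41) = +1  (since 41 mod 8 = 1)
  pull out 2: (2/41) = +1  (since 41 mod 8 = 1)
  pull out 2: (2/41) = +1  (since 41 mod 8 = 1)
  reciprocity: (3/41) -> +(41/3)
  reduce: (2/3)
  pull out 2: (2/3) = -1  (since 3 mod 8 = 3)
  (1/3) = 1
Product of signs = -1
(65/691) = -1

-1


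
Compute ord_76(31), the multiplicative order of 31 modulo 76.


We want ord_76(31), the smallest k >= 1 with 31^k = 1 mod 76.
n = 76 = 2^2 * 19, phi(76) = 36; the order divides phi(n).
Divisors of 36: 1, 2, 3, 4, 6, 9, 12, 18, 36
Repeated squaring mod 76: 31^1 = 31, 31^2 = 49, 31^4 = 45, 31^8 = 49, 31^16 = 45, 31^32 = 49
Test divisors in increasing order:
  k=1: 31^1 = 31 mod 76
  k=2: 31^2 = 49 mod 76
  k=3: 31^3 = 49 * 31 = 75 mod 76
  k=4: 31^4 = 45 mod 76
  k=6: 31^6 = 45 * 49 = 1 mod 76  <- first divisor giving 1
Order = 6

6


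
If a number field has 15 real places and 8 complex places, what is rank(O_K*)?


By Dirichlet's unit theorem:
rank = r1 + r2 - 1
= 15 + 8 - 1
= 22

22


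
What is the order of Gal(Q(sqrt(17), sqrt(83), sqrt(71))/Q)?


The 3 square roots of distinct primes are multiplicatively independent over Q,
so [K:Q] = 2^3 and Gal(K/Q) is isomorphic to (Z/2Z)^3.
|Gal| = 2^3 = 8

8


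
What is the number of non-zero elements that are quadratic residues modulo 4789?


For prime p, the number of non-zero quadratic residues is (p-1)/2.
= (4789-1)/2
= 2394

2394


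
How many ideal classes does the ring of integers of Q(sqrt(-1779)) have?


K = Q(sqrt(-1779)). d mod 4 = 1, so D = disc(K) = d = -1779
h(K) equals the number of primitive reduced positive-definite forms (a, b, c) = a*x^2 + b*x*y + c*y^2 with b^2 - 4ac = D,
where reduced means |b| <= a <= c, with b >= 0 whenever |b| = a or a = c, and primitive means gcd(a, b, c) = 1.
Reduced forces 3a^2 <= |D| = 1779, so 1 <= a <= 24; b must have the parity of D, and c = (b^2 - D)/(4a) must be an integer >= a.
Enumerate a = 1..24, b in [-a, a]:
  a=1: (1, 1, 445)  [1]
  a=2: none
  a=3: (3, 3, 149)  [1]
  a=4: none
  a=5: (5, -1, 89), (5, 1, 89)  [2]
  a=6..10: none
  a=11: (11, -5, 41), (11, 5, 41)  [2]
  a=12..14: none
  a=15: (15, -9, 31), (15, 9, 31)  [2]
  a=16..18: none
  a=19: (19, -11, 25), (19, 11, 25)  [2]
  a=20..24: none
Total reduced forms: 1 + 1 + 2 + 2 + 2 + 2 = 10
h = 10

10


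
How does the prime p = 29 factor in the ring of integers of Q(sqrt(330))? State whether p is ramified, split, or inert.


K = Q(sqrt(330)). Since d mod 4 = 2, disc(K) = 1320.
Check p | disc: 1320 mod 29 = 15.
p does not divide disc. Compute Legendre symbol (d/p):
11^((29-1)/2) mod 29 = -1
(d/p) = -1, so p is inert: (p) stays prime with e=1, f=2, g=1.
Therefore p is inert.

inert


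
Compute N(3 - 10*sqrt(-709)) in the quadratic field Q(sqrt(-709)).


N(a + b*sqrt(d)) = a^2 - d*b^2
= (3)^2 - (-709)*(-10)^2
= 9 + 70900
= 70909

70909


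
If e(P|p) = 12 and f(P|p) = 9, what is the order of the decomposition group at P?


|D_P| = e * f
= 12 * 9
= 108

108


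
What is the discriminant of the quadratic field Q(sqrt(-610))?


For K = Q(sqrt(d)) with d squarefree: disc(K) = d if d = 1 mod 4, and disc(K) = 4d if d = 2 or 3 mod 4.
Here d = -610, and d mod 4 = 2.
d = 2 mod 4, not 1 (O_K = Z[sqrt(d)]), so disc(K) = 4d = 4 * (-610) = -2440

-2440


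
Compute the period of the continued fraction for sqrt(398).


Run the CF algorithm for sqrt(398).
a_0 = floor(sqrt(398)) = 19; set m_0=0, q_0=1.
Recurrence: m' = q*a - m,  q' = (d - m'^2)/q,  a' = floor((a_0 + m')/q').
  step 1: m=19, q=37, a=1
  step 2: m=18, q=2, a=18
  step 3: m=18, q=37, a=1
  step 4: m=19, q=1, a=38
a_4 = 2*a_0 = 38, so the period closes here.
sqrt(398) = [19; 1, 18, 1, 38]
Period length = 4

4


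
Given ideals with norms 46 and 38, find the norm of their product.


N(IJ) = N(I) * N(J)
= 46 * 38
= 1748

1748


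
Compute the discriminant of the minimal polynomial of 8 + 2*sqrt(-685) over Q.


The element 8 + 2*sqrt(-685) has minimal polynomial:
x^2 - 16*x + 2804
Discriminant = (-16)^2 - 4*(2804)
= 256 - 11216
= -10960

-10960


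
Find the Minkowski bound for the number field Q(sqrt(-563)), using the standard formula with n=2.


d = -563, d mod 4 = 1, so disc(K) = d = -563; |disc(K)| = 563
Imaginary quadratic field, so n = 2, s = r2 = 1, r1 = 0
M = (n!/n^n) * (4/pi)^s * sqrt(|disc(K)|) = (2!/2^2) * (4/pi)^1 * sqrt(563)
= 0.5 * 1.273240 * 23.727621
= 15.1055

15.1055


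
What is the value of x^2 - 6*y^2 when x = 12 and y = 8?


x^2 - d*y^2
= 12^2 - 6*8^2
= 144 - 384
= -240

-240


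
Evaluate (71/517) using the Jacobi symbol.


Compute (71/517) via quadratic reciprocity:
  reciprocity: (71/517) -> +(517/71)
  reduce: (20/71)
  pull out 2: (2/71) = +1  (since 71 mod 8 = 7)
  pull out 2: (2/71) = +1  (since 71 mod 8 = 7)
  reciprocity: (5/71) -> +(71/5)
  reduce: (1/5)
  (1/5) = 1
Product of signs = 1

1


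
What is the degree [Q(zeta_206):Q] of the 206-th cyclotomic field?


The degree equals Euler's totient phi(206).
206 = 2 * 103
phi(206) = 102

102


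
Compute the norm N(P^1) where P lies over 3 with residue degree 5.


N(P^a) = p^(a*f)
= 3^(1*5)
= 3^5
= 243

243


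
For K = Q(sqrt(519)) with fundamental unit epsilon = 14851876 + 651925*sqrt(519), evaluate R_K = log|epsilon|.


epsilon = 14851876 + 651925*sqrt(519)
= 2.9704e+07
R = ln(2.9704e+07)
= 17.2068

17.2068


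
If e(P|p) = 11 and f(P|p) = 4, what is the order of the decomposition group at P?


|D_P| = e * f
= 11 * 4
= 44

44


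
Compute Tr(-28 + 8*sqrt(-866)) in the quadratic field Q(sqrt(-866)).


Tr(a + b*sqrt(d)) = (a + b*sqrt(d)) + (a - b*sqrt(d)) = 2a
= 2 * (-28)
= -56

-56


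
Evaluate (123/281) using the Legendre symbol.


p = 281 is prime, so compute (123/281) with the reciprocity algorithm (Jacobi-symbol steps: pull out 2s via (2/n), flip via reciprocity, reduce):
  reciprocity: (123/281) -> +(281/123)
  reduce: (35/123)
  reciprocity: (35/123) -> -(123/35)
  reduce: (18/35)
  pull out 2: (2/35) = -1  (since 35 mod 8 = 3)
  reciprocity: (9/35) -> +(35/9)
  reduce: (8/9)
  pull out 2: (2/9) = +1  (since 9 mod 8 = 1)
  pull out 2: (2/9) = +1  (since 9 mod 8 = 1)
  pull out 2: (2/9) = +1  (since 9 mod 8 = 1)
  (1/9) = 1
Product of signs = 1
(123/281) = 1

1


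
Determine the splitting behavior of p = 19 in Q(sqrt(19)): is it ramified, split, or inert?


K = Q(sqrt(19)). Since d mod 4 = 3, disc(K) = 76.
Check p | disc: 76 mod 19 = 0.
p divides disc, so p ramifies: (p) = P^2 with e=2, f=1, g=1.
Therefore p is ramified.

ramified


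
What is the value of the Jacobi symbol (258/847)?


Compute (258/847) via quadratic reciprocity:
  pull out 2: (2/847) = +1  (since 847 mod 8 = 7)
  reciprocity: (129/847) -> +(847/129)
  reduce: (73/129)
  reciprocity: (73/129) -> +(129/73)
  reduce: (56/73)
  pull out 2: (2/73) = +1  (since 73 mod 8 = 1)
  pull out 2: (2/73) = +1  (since 73 mod 8 = 1)
  pull out 2: (2/73) = +1  (since 73 mod 8 = 1)
  reciprocity: (7/73) -> +(73/7)
  reduce: (3/7)
  reciprocity: (3/7) -> -(7/3)
  reduce: (1/3)
  (1/3) = 1
Product of signs = -1

-1


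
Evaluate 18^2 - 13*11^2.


x^2 - d*y^2
= 18^2 - 13*11^2
= 324 - 1573
= -1249

-1249


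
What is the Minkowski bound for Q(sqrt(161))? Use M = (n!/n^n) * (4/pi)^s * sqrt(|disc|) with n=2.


d = 161, d mod 4 = 1, so disc(K) = d = 161; |disc(K)| = 161
Real quadratic field, so n = 2, s = r2 = 0, r1 = 2
M = (n!/n^n) * (4/pi)^s * sqrt(|disc(K)|) = (2!/2^2) * (4/pi)^0 * sqrt(161)
= 0.5 * 1.000000 * 12.688578
= 6.3443

6.3443


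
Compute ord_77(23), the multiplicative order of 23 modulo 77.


We want ord_77(23), the smallest k >= 1 with 23^k = 1 mod 77.
n = 77 = 7 * 11, phi(77) = 60; the order divides phi(n).
Divisors of 60: 1, 2, 3, 4, 5, 6, 10, 12, 15, 20, 30, 60
Repeated squaring mod 77: 23^1 = 23, 23^2 = 67, 23^4 = 23, 23^8 = 67, 23^16 = 23, 23^32 = 67
Test divisors in increasing order:
  k=1: 23^1 = 23 mod 77
  k=2: 23^2 = 67 mod 77
  k=3: 23^3 = 67 * 23 = 1 mod 77  <- first divisor giving 1
Order = 3

3


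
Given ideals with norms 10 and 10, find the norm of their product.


N(IJ) = N(I) * N(J)
= 10 * 10
= 100

100


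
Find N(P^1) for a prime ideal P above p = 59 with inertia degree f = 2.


N(P^a) = p^(a*f)
= 59^(1*2)
= 59^2
= 3481

3481


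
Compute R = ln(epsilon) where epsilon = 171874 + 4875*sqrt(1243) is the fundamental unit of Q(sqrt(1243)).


epsilon = 171874 + 4875*sqrt(1243)
= 343748.0000
R = ln(343748.0000)
= 12.7477

12.7477


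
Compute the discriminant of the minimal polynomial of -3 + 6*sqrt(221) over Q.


The element -3 + 6*sqrt(221) has minimal polynomial:
x^2 + 6*x - 7947
Discriminant = (6)^2 - 4*(-7947)
= 36 + 31788
= 31824

31824


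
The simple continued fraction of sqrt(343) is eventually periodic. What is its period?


Run the CF algorithm for sqrt(343).
a_0 = floor(sqrt(343)) = 18; set m_0=0, q_0=1.
Recurrence: m' = q*a - m,  q' = (d - m'^2)/q,  a' = floor((a_0 + m')/q').
  step 1: m=18, q=19, a=1
  step 2: m=1, q=18, a=1
  step 3: m=17, q=3, a=11
  step 4: m=16, q=29, a=1
  step 5: m=13, q=6, a=5
  step 6: m=17, q=9, a=3
  step 7: m=10, q=27, a=1
  step 8: m=17, q=2, a=17
  step 9: m=17, q=27, a=1
  step 10: m=10, q=9, a=3
  step 11: m=17, q=6, a=5
  step 12: m=13, q=29, a=1
  step 13: m=16, q=3, a=11
  step 14: m=17, q=18, a=1
  step 15: m=1, q=19, a=1
  step 16: m=18, q=1, a=36
a_16 = 2*a_0 = 36, so the period closes here.
sqrt(343) = [18; 1, 1, 11, 1, 5, 3, 1, 17, 1, 3, 5, 1, 11, 1, 1, 36]
Period length = 16

16
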